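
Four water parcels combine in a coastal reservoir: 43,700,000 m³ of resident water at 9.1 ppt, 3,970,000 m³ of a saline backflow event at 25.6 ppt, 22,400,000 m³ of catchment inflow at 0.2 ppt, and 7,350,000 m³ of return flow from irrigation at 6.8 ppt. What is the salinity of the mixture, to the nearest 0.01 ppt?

Salt balance:
salt = 43,700,000×9.1 + 3,970,000×25.6 + 22,400,000×0.2 + 7,350,000×6.8 = 397,670,000 + 101,632,000 + 4,480,000 + 49,980,000 = 553,762,000
volume = 43,700,000 + 3,970,000 + 22,400,000 + 7,350,000 = 77,420,000 m³
S = 553,762,000 / 77,420,000 = 7.1527 ppt

7.15 ppt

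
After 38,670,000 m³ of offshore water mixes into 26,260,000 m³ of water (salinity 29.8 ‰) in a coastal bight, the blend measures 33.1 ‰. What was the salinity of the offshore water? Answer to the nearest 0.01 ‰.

35.34 ‰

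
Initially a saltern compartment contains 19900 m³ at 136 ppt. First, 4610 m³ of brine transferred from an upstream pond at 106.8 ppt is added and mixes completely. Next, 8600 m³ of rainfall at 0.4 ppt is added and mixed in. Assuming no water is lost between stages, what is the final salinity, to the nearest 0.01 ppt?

96.71 ppt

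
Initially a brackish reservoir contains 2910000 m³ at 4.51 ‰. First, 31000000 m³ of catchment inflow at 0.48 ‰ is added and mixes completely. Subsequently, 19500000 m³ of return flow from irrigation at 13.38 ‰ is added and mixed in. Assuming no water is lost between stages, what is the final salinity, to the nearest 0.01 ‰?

5.41 ‰

Conserving salt mass:
Initial salt = 2,910,000×4.51 = 13,124,100
After stage 1: salt = 13,124,100 + 31,000,000×0.48 = 28,004,100; volume = 33,910,000 m³; S = 0.826 ‰
After stage 2: salt = 28,004,100 + 19,500,000×13.38 = 288,914,100; volume = 53,410,000 m³
S = 288,914,100 / 53,410,000 = 5.4094 ‰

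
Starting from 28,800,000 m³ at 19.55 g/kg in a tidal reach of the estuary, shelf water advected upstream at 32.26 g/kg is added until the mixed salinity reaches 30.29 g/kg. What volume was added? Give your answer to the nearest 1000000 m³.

157000000 m³

Salt balance: 28,800,000×19.55 + V×32.26 = (28,800,000+V)×30.29
563,040,000 + 32.26V = 872,352,000 + 30.29V
309,312,000 = 1.97V
V = 157,011,167.51 m³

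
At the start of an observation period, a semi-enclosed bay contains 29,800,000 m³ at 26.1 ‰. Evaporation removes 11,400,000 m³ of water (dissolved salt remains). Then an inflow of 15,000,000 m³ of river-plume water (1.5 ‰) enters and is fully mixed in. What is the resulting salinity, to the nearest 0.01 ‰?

23.96 ‰

After evaporation: salt = 29,800,000×26.1 = 777,780,000; volume = 29,800,000 − 11,400,000 = 18,400,000 m³
After mixing: salt = 777,780,000 + 15,000,000×1.5 = 800,280,000; volume = 18,400,000 + 15,000,000 = 33,400,000 m³
S = 800,280,000 / 33,400,000 = 23.9605 ‰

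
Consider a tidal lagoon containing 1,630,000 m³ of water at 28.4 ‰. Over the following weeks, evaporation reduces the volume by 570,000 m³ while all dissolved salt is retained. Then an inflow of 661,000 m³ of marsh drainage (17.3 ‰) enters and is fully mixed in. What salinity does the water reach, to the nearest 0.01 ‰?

33.54 ‰

After evaporation: salt = 1,630,000×28.4 = 46,292,000; volume = 1,630,000 − 570,000 = 1,060,000 m³
After mixing: salt = 46,292,000 + 661,000×17.3 = 57,727,300; volume = 1,060,000 + 661,000 = 1,721,000 m³
S = 57,727,300 / 1,721,000 = 33.5429 ‰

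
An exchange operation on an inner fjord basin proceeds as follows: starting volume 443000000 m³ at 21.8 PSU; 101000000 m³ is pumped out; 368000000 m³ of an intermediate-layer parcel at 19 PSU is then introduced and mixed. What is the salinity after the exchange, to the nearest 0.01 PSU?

20.35 PSU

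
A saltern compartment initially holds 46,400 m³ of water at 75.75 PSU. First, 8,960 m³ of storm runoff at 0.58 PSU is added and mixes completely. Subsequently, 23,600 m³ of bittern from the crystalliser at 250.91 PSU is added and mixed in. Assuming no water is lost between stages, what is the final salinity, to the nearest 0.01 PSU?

Conserving salt mass:
Initial salt = 46,400×75.75 = 3,514,800
After stage 1: salt = 3,514,800 + 8,960×0.58 = 3,519,996.8; volume = 55,360 m³; S = 63.584 PSU
After stage 2: salt = 3,519,996.8 + 23,600×250.91 = 9,441,472.8; volume = 78,960 m³
S = 9,441,472.8 / 78,960 = 119.5729 PSU

119.57 PSU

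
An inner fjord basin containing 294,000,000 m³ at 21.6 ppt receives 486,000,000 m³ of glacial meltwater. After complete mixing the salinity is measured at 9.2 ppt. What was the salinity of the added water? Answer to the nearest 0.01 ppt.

Salt balance: 294,000,000×21.6 + 486,000,000×S = 780,000,000×9.2
6,350,400,000 + 486,000,000·S = 7,176,000,000
S = (7,176,000,000 − 6,350,400,000) / 486,000,000 = 1.6988 ppt

1.70 ppt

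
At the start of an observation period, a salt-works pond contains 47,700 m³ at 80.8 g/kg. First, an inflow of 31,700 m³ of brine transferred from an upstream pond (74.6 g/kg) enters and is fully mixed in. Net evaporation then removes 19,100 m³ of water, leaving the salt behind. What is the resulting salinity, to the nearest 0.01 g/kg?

103.13 g/kg

After mixing: salt = 47,700×80.8 + 31,700×74.6 = 6,218,980; volume = 79,400 m³
After evaporation: salt unchanged = 6,218,980; volume = 79,400 − 19,100 = 60,300 m³
S = 6,218,980 / 60,300 = 103.134 g/kg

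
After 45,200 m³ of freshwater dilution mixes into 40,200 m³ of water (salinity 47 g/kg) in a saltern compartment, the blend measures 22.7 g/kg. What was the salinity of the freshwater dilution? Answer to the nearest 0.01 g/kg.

Salt balance: 40,200×47 + 45,200×S = 85,400×22.7
1,889,400 + 45,200·S = 1,938,580
S = (1,938,580 − 1,889,400) / 45,200 = 1.0881 g/kg

1.09 g/kg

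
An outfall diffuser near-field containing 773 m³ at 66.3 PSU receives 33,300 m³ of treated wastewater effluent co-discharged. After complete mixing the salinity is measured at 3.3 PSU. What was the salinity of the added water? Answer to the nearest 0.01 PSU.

Salt balance: 773×66.3 + 33,300×S = 34,073×3.3
51,249.9 + 33,300·S = 112,440.9
S = (112,440.9 − 51,249.9) / 33,300 = 1.8376 PSU

1.84 PSU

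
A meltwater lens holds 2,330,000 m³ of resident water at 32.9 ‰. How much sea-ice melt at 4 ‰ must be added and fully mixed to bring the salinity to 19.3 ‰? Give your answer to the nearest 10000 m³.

2070000 m³

Salt balance: 2,330,000×32.9 + V×4 = (2,330,000+V)×19.3
76,657,000 + 4V = 44,969,000 + 19.3V
31,688,000 = 15.3V
V = 2,071,111.11 m³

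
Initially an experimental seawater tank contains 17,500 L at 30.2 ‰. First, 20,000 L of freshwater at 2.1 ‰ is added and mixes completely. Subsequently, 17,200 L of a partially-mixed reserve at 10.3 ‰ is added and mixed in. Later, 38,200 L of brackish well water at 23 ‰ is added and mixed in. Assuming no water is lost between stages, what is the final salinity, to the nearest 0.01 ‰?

17.51 ‰

By conservation of dissolved salt,
Initial salt = 17,500×30.2 = 528,500
After stage 1: salt = 528,500 + 20,000×2.1 = 570,500; volume = 37,500 L; S = 15.213 ‰
After stage 2: salt = 570,500 + 17,200×10.3 = 747,660; volume = 54,700 L; S = 13.668 ‰
After stage 3: salt = 747,660 + 38,200×23 = 1,626,260; volume = 92,900 L
S = 1,626,260 / 92,900 = 17.5055 ‰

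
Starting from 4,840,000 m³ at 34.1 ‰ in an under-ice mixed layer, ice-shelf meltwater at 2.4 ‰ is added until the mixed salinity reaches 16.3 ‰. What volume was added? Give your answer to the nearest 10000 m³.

6200000 m³

Salt balance: 4,840,000×34.1 + V×2.4 = (4,840,000+V)×16.3
165,044,000 + 2.4V = 78,892,000 + 16.3V
86,152,000 = 13.9V
V = 6,197,985.61 m³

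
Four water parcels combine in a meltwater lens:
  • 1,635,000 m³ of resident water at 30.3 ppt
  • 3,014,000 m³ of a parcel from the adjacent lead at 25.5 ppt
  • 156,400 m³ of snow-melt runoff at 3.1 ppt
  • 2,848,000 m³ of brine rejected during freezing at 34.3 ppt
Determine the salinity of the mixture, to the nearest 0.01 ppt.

29.34 ppt

Mass of salt is conserved:
salt = 1,635,000×30.3 + 3,014,000×25.5 + 156,400×3.1 + 2,848,000×34.3 = 49,540,500 + 76,857,000 + 484,840 + 97,686,400 = 224,568,740
volume = 1,635,000 + 3,014,000 + 156,400 + 2,848,000 = 7,653,400 m³
S = 224,568,740 / 7,653,400 = 29.3423 ppt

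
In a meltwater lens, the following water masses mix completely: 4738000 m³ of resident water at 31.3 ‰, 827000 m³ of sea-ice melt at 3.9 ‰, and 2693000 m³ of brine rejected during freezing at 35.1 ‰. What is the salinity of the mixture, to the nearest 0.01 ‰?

Mass of salt is conserved:
salt = 4,738,000×31.3 + 827,000×3.9 + 2,693,000×35.1 = 148,299,400 + 3,225,300 + 94,524,300 = 246,049,000
volume = 4,738,000 + 827,000 + 2,693,000 = 8,258,000 m³
S = 246,049,000 / 8,258,000 = 29.7952 ‰

29.80 ‰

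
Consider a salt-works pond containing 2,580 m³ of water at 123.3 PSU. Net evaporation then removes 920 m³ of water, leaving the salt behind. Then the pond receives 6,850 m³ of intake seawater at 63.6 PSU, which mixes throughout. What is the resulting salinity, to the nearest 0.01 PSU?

After evaporation: salt = 2,580×123.3 = 318,114; volume = 2,580 − 920 = 1,660 m³
After mixing: salt = 318,114 + 6,850×63.6 = 753,774; volume = 1,660 + 6,850 = 8,510 m³
S = 753,774 / 8,510 = 88.5751 PSU

88.58 PSU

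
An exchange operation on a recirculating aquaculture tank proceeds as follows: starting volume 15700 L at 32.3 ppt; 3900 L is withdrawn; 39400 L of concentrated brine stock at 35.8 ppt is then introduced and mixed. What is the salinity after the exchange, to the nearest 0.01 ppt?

34.99 ppt

Remaining after removal: 11,800 L at 32.3 ppt (salt = 381,140)
After addition: salt = 381,140 + 39,400×35.8 = 1,791,660; volume = 51,200 L
S = 1,791,660 / 51,200 = 34.9934 ppt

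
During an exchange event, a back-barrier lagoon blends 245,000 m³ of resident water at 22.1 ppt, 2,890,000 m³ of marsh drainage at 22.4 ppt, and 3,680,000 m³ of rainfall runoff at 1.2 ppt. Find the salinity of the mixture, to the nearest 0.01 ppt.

10.94 ppt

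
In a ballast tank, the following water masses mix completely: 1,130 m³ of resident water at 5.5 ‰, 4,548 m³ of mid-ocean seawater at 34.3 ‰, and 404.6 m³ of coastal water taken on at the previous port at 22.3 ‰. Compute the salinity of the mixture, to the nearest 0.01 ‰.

28.15 ‰

By conservation of dissolved salt,
salt = 1,130×5.5 + 4,548×34.3 + 404.6×22.3 = 6,215 + 155,996.4 + 9,022.58 = 171,233.98
volume = 1,130 + 4,548 + 404.6 = 6,082.6 m³
S = 171,233.98 / 6,082.6 = 28.1514 ‰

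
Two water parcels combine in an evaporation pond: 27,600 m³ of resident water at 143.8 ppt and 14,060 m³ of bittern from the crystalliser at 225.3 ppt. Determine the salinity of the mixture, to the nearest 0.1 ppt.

171.3 ppt

Weighted by volume,
salt = 27,600×143.8 + 14,060×225.3 = 3,968,880 + 3,167,718 = 7,136,598
volume = 27,600 + 14,060 = 41,660 m³
S = 7,136,598 / 41,660 = 171.306 ppt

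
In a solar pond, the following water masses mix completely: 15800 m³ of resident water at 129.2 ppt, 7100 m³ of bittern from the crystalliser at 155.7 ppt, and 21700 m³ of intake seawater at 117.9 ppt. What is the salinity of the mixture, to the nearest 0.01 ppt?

Total salt / total volume:
salt = 15,800×129.2 + 7,100×155.7 + 21,700×117.9 = 2,041,360 + 1,105,470 + 2,558,430 = 5,705,260
volume = 15,800 + 7,100 + 21,700 = 44,600 m³
S = 5,705,260 / 44,600 = 127.9206 ppt

127.92 ppt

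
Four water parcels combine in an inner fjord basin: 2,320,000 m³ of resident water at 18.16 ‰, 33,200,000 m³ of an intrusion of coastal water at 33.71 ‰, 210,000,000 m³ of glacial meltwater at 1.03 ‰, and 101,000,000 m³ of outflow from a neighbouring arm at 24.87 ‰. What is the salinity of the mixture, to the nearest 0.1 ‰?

Total salt / total volume:
salt = 2,320,000×18.16 + 33,200,000×33.71 + 210,000,000×1.03 + 101,000,000×24.87 = 42,131,200 + 1,119,172,000 + 216,300,000 + 2,511,870,000 = 3,889,473,200
volume = 2,320,000 + 33,200,000 + 210,000,000 + 101,000,000 = 346,520,000 m³
S = 3,889,473,200 / 346,520,000 = 11.224 ‰

11.2 ‰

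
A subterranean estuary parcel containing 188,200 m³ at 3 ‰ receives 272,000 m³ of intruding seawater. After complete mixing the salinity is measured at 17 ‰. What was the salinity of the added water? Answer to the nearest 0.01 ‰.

26.69 ‰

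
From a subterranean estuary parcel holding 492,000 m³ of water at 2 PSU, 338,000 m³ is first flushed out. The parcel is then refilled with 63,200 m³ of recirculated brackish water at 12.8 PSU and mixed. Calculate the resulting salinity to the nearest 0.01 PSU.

Remaining after removal: 154,000 m³ at 2 PSU (salt = 308,000)
After addition: salt = 308,000 + 63,200×12.8 = 1,116,960; volume = 217,200 m³
S = 1,116,960 / 217,200 = 5.1425 PSU

5.14 PSU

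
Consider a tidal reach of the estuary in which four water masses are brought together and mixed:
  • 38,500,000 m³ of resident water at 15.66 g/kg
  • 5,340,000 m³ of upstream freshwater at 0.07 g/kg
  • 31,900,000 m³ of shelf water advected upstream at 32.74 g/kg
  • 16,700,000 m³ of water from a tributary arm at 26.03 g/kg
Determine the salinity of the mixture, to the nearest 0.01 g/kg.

Weighted by volume,
salt = 38,500,000×15.66 + 5,340,000×0.07 + 31,900,000×32.74 + 16,700,000×26.03 = 602,910,000 + 373,800 + 1,044,406,000 + 434,701,000 = 2,082,390,800
volume = 38,500,000 + 5,340,000 + 31,900,000 + 16,700,000 = 92,440,000 m³
S = 2,082,390,800 / 92,440,000 = 22.5269 g/kg

22.53 g/kg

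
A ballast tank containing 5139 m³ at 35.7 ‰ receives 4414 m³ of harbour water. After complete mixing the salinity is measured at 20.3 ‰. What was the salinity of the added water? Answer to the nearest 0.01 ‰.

Salt balance: 5,139×35.7 + 4,414×S = 9,553×20.3
183,462.3 + 4,414·S = 193,925.9
S = (193,925.9 − 183,462.3) / 4,414 = 2.3705 ‰

2.37 ‰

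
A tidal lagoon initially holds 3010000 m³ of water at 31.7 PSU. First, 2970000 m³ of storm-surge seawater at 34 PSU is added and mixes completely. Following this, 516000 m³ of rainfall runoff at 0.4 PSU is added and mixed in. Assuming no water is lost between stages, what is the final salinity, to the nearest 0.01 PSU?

30.27 PSU

By conservation of dissolved salt,
Initial salt = 3,010,000×31.7 = 95,417,000
After stage 1: salt = 95,417,000 + 2,970,000×34 = 196,397,000; volume = 5,980,000 m³; S = 32.842 PSU
After stage 2: salt = 196,397,000 + 516,000×0.4 = 196,603,400; volume = 6,496,000 m³
S = 196,603,400 / 6,496,000 = 30.2653 PSU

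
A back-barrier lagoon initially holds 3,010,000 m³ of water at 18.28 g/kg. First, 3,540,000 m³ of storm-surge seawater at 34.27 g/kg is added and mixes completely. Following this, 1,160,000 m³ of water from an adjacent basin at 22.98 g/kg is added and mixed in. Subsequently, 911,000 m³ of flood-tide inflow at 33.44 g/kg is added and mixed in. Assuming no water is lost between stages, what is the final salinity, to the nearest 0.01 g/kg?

27.08 g/kg

Mass of salt is conserved:
Initial salt = 3,010,000×18.28 = 55,022,800
After stage 1: salt = 55,022,800 + 3,540,000×34.27 = 176,338,600; volume = 6,550,000 m³; S = 26.922 g/kg
After stage 2: salt = 176,338,600 + 1,160,000×22.98 = 202,995,400; volume = 7,710,000 m³; S = 26.329 g/kg
After stage 3: salt = 202,995,400 + 911,000×33.44 = 233,459,240; volume = 8,621,000 m³
S = 233,459,240 / 8,621,000 = 27.0803 g/kg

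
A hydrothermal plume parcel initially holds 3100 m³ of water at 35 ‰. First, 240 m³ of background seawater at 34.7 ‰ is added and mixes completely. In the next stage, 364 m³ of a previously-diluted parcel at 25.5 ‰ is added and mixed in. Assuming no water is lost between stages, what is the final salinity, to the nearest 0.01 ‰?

34.05 ‰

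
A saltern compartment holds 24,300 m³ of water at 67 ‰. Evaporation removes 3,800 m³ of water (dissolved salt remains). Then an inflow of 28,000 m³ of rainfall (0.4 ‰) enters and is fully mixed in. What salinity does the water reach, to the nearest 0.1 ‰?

33.8 ‰

After evaporation: salt = 24,300×67 = 1,628,100; volume = 24,300 − 3,800 = 20,500 m³
After mixing: salt = 1,628,100 + 28,000×0.4 = 1,639,300; volume = 20,500 + 28,000 = 48,500 m³
S = 1,639,300 / 48,500 = 33.8 ‰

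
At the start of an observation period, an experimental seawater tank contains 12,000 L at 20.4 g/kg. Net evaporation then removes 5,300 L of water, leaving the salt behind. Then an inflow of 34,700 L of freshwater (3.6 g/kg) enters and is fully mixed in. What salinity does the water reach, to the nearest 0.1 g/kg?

8.9 g/kg

After evaporation: salt = 12,000×20.4 = 244,800; volume = 12,000 − 5,300 = 6,700 L
After mixing: salt = 244,800 + 34,700×3.6 = 369,720; volume = 6,700 + 34,700 = 41,400 L
S = 369,720 / 41,400 = 8.9304 g/kg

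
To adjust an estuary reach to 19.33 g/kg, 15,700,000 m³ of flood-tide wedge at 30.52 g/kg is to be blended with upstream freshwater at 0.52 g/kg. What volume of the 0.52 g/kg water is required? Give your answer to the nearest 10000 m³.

9340000 m³

Salt balance: 15,700,000×30.52 + V×0.52 = (15,700,000+V)×19.33
479,164,000 + 0.52V = 303,481,000 + 19.33V
175,683,000 = 18.81V
V = 9,339,872.41 m³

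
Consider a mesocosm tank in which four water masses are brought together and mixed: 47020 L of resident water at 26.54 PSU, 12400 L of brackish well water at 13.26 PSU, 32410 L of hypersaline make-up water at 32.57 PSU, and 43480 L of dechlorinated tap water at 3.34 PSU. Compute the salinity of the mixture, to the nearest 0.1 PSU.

19.3 PSU

Weighted by volume,
salt = 47,020×26.54 + 12,400×13.26 + 32,410×32.57 + 43,480×3.34 = 1,247,910.8 + 164,424 + 1,055,593.7 + 145,223.2 = 2,613,151.7
volume = 47,020 + 12,400 + 32,410 + 43,480 = 135,310 L
S = 2,613,151.7 / 135,310 = 19.312 PSU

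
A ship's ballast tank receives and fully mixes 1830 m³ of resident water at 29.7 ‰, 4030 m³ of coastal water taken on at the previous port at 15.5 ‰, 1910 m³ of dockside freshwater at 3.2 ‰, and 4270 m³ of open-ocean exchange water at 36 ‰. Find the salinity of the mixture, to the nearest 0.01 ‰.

22.98 ‰

Total salt / total volume:
salt = 1,830×29.7 + 4,030×15.5 + 1,910×3.2 + 4,270×36 = 54,351 + 62,465 + 6,112 + 153,720 = 276,648
volume = 1,830 + 4,030 + 1,910 + 4,270 = 12,040 m³
S = 276,648 / 12,040 = 22.9774 ‰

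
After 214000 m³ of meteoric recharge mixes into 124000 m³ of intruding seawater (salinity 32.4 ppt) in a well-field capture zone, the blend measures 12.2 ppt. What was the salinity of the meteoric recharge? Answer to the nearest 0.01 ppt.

0.50 ppt

Salt balance: 124,000×32.4 + 214,000×S = 338,000×12.2
4,017,600 + 214,000·S = 4,123,600
S = (4,123,600 − 4,017,600) / 214,000 = 0.4953 ppt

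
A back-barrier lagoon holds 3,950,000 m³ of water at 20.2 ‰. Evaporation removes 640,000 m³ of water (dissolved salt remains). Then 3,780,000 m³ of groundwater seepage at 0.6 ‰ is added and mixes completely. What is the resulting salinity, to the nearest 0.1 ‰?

11.6 ‰

After evaporation: salt = 3,950,000×20.2 = 79,790,000; volume = 3,950,000 − 640,000 = 3,310,000 m³
After mixing: salt = 79,790,000 + 3,780,000×0.6 = 82,058,000; volume = 3,310,000 + 3,780,000 = 7,090,000 m³
S = 82,058,000 / 7,090,000 = 11.5738 ‰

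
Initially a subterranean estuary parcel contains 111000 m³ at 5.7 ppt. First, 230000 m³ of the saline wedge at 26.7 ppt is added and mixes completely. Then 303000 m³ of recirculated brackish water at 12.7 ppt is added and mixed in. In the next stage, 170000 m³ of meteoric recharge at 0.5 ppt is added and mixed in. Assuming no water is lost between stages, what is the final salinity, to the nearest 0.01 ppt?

13.15 ppt

Weighted by volume,
Initial salt = 111,000×5.7 = 632,700
After stage 1: salt = 632,700 + 230,000×26.7 = 6,773,700; volume = 341,000 m³; S = 19.864 ppt
After stage 2: salt = 6,773,700 + 303,000×12.7 = 10,621,800; volume = 644,000 m³; S = 16.493 ppt
After stage 3: salt = 10,621,800 + 170,000×0.5 = 10,706,800; volume = 814,000 m³
S = 10,706,800 / 814,000 = 13.1533 ppt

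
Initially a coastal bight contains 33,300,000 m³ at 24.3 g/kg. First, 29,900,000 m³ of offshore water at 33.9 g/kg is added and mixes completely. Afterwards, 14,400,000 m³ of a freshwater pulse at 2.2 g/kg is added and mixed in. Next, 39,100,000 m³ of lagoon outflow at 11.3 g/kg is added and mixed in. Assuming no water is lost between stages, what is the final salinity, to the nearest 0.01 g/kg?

19.68 g/kg

Total salt / total volume:
Initial salt = 33,300,000×24.3 = 809,190,000
After stage 1: salt = 809,190,000 + 29,900,000×33.9 = 1,822,800,000; volume = 63,200,000 m³; S = 28.842 g/kg
After stage 2: salt = 1,822,800,000 + 14,400,000×2.2 = 1,854,480,000; volume = 77,600,000 m³; S = 23.898 g/kg
After stage 3: salt = 1,854,480,000 + 39,100,000×11.3 = 2,296,310,000; volume = 116,700,000 m³
S = 2,296,310,000 / 116,700,000 = 19.677 g/kg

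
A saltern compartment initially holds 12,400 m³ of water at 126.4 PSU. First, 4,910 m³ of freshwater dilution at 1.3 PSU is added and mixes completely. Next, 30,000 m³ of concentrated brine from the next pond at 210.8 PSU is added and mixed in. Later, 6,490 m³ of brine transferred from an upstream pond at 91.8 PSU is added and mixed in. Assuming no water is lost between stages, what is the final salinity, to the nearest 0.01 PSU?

157.87 PSU

Weighted by volume,
Initial salt = 12,400×126.4 = 1,567,360
After stage 1: salt = 1,567,360 + 4,910×1.3 = 1,573,743; volume = 17,310 m³; S = 90.915 PSU
After stage 2: salt = 1,573,743 + 30,000×210.8 = 7,897,743; volume = 47,310 m³; S = 166.936 PSU
After stage 3: salt = 7,897,743 + 6,490×91.8 = 8,493,525; volume = 53,800 m³
S = 8,493,525 / 53,800 = 157.8722 PSU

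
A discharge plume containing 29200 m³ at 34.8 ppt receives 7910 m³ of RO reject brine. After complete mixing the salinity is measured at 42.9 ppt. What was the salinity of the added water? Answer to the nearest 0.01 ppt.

Salt balance: 29,200×34.8 + 7,910×S = 37,110×42.9
1,016,160 + 7,910·S = 1,592,019
S = (1,592,019 − 1,016,160) / 7,910 = 72.8014 ppt

72.80 ppt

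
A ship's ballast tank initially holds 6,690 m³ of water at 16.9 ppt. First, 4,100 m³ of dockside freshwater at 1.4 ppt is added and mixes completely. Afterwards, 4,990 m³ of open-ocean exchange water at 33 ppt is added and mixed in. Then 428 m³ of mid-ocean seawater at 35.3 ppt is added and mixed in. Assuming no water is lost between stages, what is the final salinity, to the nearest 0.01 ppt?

18.42 ppt

Weighted by volume,
Initial salt = 6,690×16.9 = 113,061
After stage 1: salt = 113,061 + 4,100×1.4 = 118,801; volume = 10,790 m³; S = 11.01 ppt
After stage 2: salt = 118,801 + 4,990×33 = 283,471; volume = 15,780 m³; S = 17.964 ppt
After stage 3: salt = 283,471 + 428×35.3 = 298,579.4; volume = 16,208 m³
S = 298,579.4 / 16,208 = 18.4217 ppt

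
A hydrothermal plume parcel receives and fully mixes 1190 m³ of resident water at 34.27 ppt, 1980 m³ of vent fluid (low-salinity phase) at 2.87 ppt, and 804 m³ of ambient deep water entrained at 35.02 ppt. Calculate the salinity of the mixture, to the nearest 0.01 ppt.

18.78 ppt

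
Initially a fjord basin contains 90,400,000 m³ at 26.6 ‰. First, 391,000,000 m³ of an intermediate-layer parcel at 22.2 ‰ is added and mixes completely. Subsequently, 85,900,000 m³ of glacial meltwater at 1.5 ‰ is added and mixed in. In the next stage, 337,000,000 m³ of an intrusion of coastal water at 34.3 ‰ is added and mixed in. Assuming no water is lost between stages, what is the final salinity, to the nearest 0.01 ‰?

25.18 ‰

Weighted by volume,
Initial salt = 90,400,000×26.6 = 2,404,640,000
After stage 1: salt = 2,404,640,000 + 391,000,000×22.2 = 11,084,840,000; volume = 481,400,000 m³; S = 23.026 ‰
After stage 2: salt = 11,084,840,000 + 85,900,000×1.5 = 11,213,690,000; volume = 567,300,000 m³; S = 19.767 ‰
After stage 3: salt = 11,213,690,000 + 337,000,000×34.3 = 22,772,790,000; volume = 904,300,000 m³
S = 22,772,790,000 / 904,300,000 = 25.1828 ‰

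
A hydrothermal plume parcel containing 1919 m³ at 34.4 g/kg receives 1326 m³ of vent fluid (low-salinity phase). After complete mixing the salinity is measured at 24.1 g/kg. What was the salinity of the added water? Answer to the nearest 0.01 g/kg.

9.19 g/kg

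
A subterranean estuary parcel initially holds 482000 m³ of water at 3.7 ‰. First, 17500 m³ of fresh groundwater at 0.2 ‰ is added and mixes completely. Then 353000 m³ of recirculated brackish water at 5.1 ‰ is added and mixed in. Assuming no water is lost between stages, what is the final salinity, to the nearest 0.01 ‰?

Mass of salt is conserved:
Initial salt = 482,000×3.7 = 1,783,400
After stage 1: salt = 1,783,400 + 17,500×0.2 = 1,786,900; volume = 499,500 m³; S = 3.577 ‰
After stage 2: salt = 1,786,900 + 353,000×5.1 = 3,587,200; volume = 852,500 m³
S = 3,587,200 / 852,500 = 4.2079 ‰

4.21 ‰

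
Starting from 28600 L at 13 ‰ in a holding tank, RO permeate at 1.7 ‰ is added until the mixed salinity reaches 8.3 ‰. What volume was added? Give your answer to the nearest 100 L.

20400 L

Salt balance: 28,600×13 + V×1.7 = (28,600+V)×8.3
371,800 + 1.7V = 237,380 + 8.3V
134,420 = 6.6V
V = 20,366.67 L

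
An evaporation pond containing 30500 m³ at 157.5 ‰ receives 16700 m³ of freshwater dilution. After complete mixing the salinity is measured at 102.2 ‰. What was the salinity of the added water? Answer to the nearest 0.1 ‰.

1.2 ‰

Salt balance: 30,500×157.5 + 16,700×S = 47,200×102.2
4,803,750 + 16,700·S = 4,823,840
S = (4,823,840 − 4,803,750) / 16,700 = 1.203 ‰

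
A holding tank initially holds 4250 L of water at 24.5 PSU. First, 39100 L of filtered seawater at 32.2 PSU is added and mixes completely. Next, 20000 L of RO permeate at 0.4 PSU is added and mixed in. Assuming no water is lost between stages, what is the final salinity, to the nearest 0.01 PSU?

21.64 PSU

Conserving salt mass:
Initial salt = 4,250×24.5 = 104,125
After stage 1: salt = 104,125 + 39,100×32.2 = 1,363,145; volume = 43,350 L; S = 31.445 PSU
After stage 2: salt = 1,363,145 + 20,000×0.4 = 1,371,145; volume = 63,350 L
S = 1,371,145 / 63,350 = 21.644 PSU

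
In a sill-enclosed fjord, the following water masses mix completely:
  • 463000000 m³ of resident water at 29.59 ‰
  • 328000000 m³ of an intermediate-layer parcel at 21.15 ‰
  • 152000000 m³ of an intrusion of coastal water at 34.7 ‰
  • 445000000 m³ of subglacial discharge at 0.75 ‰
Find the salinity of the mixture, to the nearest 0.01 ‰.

18.91 ‰

By conservation of dissolved salt,
salt = 463,000,000×29.59 + 328,000,000×21.15 + 152,000,000×34.7 + 445,000,000×0.75 = 13,700,170,000 + 6,937,200,000 + 5,274,400,000 + 333,750,000 = 26,245,520,000
volume = 463,000,000 + 328,000,000 + 152,000,000 + 445,000,000 = 1,388,000,000 m³
S = 26,245,520,000 / 1,388,000,000 = 18.9089 ‰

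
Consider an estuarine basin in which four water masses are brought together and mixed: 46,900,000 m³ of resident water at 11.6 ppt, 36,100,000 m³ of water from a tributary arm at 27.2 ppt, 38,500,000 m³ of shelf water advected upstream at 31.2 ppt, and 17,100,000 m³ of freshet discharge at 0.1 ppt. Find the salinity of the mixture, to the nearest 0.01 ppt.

Mass of salt is conserved:
salt = 46,900,000×11.6 + 36,100,000×27.2 + 38,500,000×31.2 + 17,100,000×0.1 = 544,040,000 + 981,920,000 + 1,201,200,000 + 1,710,000 = 2,728,870,000
volume = 46,900,000 + 36,100,000 + 38,500,000 + 17,100,000 = 138,600,000 m³
S = 2,728,870,000 / 138,600,000 = 19.6888 ppt

19.69 ppt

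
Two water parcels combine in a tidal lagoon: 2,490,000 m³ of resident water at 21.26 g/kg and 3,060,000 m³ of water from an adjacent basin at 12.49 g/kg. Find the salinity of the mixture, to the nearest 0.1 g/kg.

16.4 g/kg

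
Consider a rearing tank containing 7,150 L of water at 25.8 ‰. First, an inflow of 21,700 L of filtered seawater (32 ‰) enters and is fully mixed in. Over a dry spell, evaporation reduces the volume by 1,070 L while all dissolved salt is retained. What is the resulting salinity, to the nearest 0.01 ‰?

After mixing: salt = 7,150×25.8 + 21,700×32 = 878,870; volume = 28,850 L
After evaporation: salt unchanged = 878,870; volume = 28,850 − 1,070 = 27,780 L
S = 878,870 / 27,780 = 31.6368 ‰

31.64 ‰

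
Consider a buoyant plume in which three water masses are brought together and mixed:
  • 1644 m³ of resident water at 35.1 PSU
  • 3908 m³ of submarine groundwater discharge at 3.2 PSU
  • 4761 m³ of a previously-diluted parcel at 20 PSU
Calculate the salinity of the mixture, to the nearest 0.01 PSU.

16.04 PSU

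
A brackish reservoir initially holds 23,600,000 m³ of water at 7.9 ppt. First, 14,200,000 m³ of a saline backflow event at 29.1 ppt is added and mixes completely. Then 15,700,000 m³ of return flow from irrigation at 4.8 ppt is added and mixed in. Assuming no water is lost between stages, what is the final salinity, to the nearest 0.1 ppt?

Weighted by volume,
Initial salt = 23,600,000×7.9 = 186,440,000
After stage 1: salt = 186,440,000 + 14,200,000×29.1 = 599,660,000; volume = 37,800,000 m³; S = 15.864 ppt
After stage 2: salt = 599,660,000 + 15,700,000×4.8 = 675,020,000; volume = 53,500,000 m³
S = 675,020,000 / 53,500,000 = 12.6172 ppt

12.6 ppt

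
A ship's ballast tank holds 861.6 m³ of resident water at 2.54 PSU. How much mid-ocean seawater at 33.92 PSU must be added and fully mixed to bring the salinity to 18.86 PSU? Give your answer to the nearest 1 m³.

934 m³

Salt balance: 861.6×2.54 + V×33.92 = (861.6+V)×18.86
2,188.464 + 33.92V = 16,249.776 + 18.86V
14,061.312 = 15.06V
V = 933.69 m³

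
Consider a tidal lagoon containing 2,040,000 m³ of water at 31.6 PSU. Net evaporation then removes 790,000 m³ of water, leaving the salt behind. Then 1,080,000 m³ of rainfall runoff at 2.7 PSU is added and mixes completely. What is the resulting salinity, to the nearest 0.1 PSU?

After evaporation: salt = 2,040,000×31.6 = 64,464,000; volume = 2,040,000 − 790,000 = 1,250,000 m³
After mixing: salt = 64,464,000 + 1,080,000×2.7 = 67,380,000; volume = 1,250,000 + 1,080,000 = 2,330,000 m³
S = 67,380,000 / 2,330,000 = 28.9185 PSU

28.9 PSU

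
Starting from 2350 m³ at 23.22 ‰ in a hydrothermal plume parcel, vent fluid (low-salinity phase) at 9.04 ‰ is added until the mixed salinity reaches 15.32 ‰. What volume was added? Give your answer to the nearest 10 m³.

Salt balance: 2,350×23.22 + V×9.04 = (2,350+V)×15.32
54,567 + 9.04V = 36,002 + 15.32V
18,565 = 6.28V
V = 2,956.21 m³

2960 m³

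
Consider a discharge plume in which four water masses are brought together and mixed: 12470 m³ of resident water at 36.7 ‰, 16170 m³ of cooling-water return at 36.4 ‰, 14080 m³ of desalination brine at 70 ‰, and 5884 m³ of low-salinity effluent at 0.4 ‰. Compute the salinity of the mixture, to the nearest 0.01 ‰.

Salt balance:
salt = 12,470×36.7 + 16,170×36.4 + 14,080×70 + 5,884×0.4 = 457,649 + 588,588 + 985,600 + 2,353.6 = 2,034,190.6
volume = 12,470 + 16,170 + 14,080 + 5,884 = 48,604 m³
S = 2,034,190.6 / 48,604 = 41.8523 ‰

41.85 ‰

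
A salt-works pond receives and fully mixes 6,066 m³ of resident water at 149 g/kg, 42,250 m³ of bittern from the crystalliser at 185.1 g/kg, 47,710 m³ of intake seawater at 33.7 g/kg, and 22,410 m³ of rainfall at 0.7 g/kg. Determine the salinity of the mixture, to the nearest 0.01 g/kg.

Mass of salt is conserved:
salt = 6,066×149 + 42,250×185.1 + 47,710×33.7 + 22,410×0.7 = 903,834 + 7,820,475 + 1,607,827 + 15,687 = 10,347,823
volume = 6,066 + 42,250 + 47,710 + 22,410 = 118,436 m³
S = 10,347,823 / 118,436 = 87.3706 g/kg

87.37 g/kg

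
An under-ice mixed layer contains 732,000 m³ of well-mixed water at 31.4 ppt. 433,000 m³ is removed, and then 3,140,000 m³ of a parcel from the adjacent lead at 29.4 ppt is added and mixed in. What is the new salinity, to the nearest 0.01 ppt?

Remaining after removal: 299,000 m³ at 31.4 ppt (salt = 9,388,600)
After addition: salt = 9,388,600 + 3,140,000×29.4 = 101,704,600; volume = 3,439,000 m³
S = 101,704,600 / 3,439,000 = 29.5739 ppt

29.57 ppt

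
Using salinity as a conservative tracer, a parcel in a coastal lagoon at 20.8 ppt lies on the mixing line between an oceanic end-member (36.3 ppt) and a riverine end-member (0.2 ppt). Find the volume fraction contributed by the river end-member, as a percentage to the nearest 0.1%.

42.9%

Let f be the freshwater fraction. Salt balance per unit volume:
f×0.2 + (1−f)×36.3 = 20.8
f = (36.3 − 20.8) / (36.3 − 0.2) = 15.5/36.1 = 0.4294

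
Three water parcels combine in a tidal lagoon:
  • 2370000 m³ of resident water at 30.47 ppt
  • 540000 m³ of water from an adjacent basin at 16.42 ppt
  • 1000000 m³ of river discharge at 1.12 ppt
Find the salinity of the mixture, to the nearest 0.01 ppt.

Weighted by volume,
salt = 2,370,000×30.47 + 540,000×16.42 + 1,000,000×1.12 = 72,213,900 + 8,866,800 + 1,120,000 = 82,200,700
volume = 2,370,000 + 540,000 + 1,000,000 = 3,910,000 m³
S = 82,200,700 / 3,910,000 = 21.0232 ppt

21.02 ppt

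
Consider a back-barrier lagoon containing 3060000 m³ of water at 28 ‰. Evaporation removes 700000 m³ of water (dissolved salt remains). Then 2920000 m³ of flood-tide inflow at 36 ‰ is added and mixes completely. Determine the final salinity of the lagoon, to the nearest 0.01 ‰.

After evaporation: salt = 3,060,000×28 = 85,680,000; volume = 3,060,000 − 700,000 = 2,360,000 m³
After mixing: salt = 85,680,000 + 2,920,000×36 = 190,800,000; volume = 2,360,000 + 2,920,000 = 5,280,000 m³
S = 190,800,000 / 5,280,000 = 36.1364 ‰

36.14 ‰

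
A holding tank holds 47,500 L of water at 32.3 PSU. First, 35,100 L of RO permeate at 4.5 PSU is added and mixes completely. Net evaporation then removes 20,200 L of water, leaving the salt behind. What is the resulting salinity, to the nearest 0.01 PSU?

27.12 PSU

After mixing: salt = 47,500×32.3 + 35,100×4.5 = 1,692,200; volume = 82,600 L
After evaporation: salt unchanged = 1,692,200; volume = 82,600 − 20,200 = 62,400 L
S = 1,692,200 / 62,400 = 27.1186 PSU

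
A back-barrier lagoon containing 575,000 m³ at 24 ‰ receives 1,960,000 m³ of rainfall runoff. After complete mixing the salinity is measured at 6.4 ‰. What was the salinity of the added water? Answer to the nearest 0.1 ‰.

1.2 ‰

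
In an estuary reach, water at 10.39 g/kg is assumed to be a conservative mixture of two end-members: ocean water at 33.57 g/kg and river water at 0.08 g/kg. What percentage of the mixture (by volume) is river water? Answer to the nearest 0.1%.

69.2%

Let f be the freshwater fraction. Salt balance per unit volume:
f×0.08 + (1−f)×33.57 = 10.39
f = (33.57 − 10.39) / (33.57 − 0.08) = 23.18/33.49 = 0.6921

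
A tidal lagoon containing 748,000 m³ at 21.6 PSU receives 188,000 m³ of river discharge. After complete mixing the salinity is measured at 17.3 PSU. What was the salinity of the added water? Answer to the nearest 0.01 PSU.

Salt balance: 748,000×21.6 + 188,000×S = 936,000×17.3
16,156,800 + 188,000·S = 16,192,800
S = (16,192,800 − 16,156,800) / 188,000 = 0.1915 PSU

0.19 PSU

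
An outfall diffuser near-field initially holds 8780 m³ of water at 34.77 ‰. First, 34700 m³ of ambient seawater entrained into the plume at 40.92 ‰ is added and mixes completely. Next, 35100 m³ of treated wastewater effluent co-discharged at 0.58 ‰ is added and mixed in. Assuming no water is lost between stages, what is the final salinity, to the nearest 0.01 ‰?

Salt balance:
Initial salt = 8,780×34.77 = 305,280.6
After stage 1: salt = 305,280.6 + 34,700×40.92 = 1,725,204.6; volume = 43,480 m³; S = 39.678 ‰
After stage 2: salt = 1,725,204.6 + 35,100×0.58 = 1,745,562.6; volume = 78,580 m³
S = 1,745,562.6 / 78,580 = 22.2138 ‰

22.21 ‰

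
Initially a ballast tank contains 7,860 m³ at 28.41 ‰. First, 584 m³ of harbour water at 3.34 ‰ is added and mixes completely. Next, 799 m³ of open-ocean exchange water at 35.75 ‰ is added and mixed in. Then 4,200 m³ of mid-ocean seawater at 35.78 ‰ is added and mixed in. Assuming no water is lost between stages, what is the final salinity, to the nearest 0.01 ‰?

30.06 ‰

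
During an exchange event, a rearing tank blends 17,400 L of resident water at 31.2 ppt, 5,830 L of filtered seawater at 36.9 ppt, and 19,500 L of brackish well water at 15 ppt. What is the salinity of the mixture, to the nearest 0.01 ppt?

24.58 ppt

Total salt / total volume:
salt = 17,400×31.2 + 5,830×36.9 + 19,500×15 = 542,880 + 215,127 + 292,500 = 1,050,507
volume = 17,400 + 5,830 + 19,500 = 42,730 L
S = 1,050,507 / 42,730 = 24.5848 ppt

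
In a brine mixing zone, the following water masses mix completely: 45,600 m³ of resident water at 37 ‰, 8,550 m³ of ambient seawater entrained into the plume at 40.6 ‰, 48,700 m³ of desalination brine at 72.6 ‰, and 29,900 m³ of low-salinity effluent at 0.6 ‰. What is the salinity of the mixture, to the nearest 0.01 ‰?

42.09 ‰

Weighted by volume,
salt = 45,600×37 + 8,550×40.6 + 48,700×72.6 + 29,900×0.6 = 1,687,200 + 347,130 + 3,535,620 + 17,940 = 5,587,890
volume = 45,600 + 8,550 + 48,700 + 29,900 = 132,750 m³
S = 5,587,890 / 132,750 = 42.0933 ‰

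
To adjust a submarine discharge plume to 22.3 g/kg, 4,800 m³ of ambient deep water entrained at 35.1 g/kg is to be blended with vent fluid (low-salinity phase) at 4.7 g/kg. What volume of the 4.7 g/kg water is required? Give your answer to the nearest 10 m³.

3490 m³

Salt balance: 4,800×35.1 + V×4.7 = (4,800+V)×22.3
168,480 + 4.7V = 107,040 + 22.3V
61,440 = 17.6V
V = 3,490.91 m³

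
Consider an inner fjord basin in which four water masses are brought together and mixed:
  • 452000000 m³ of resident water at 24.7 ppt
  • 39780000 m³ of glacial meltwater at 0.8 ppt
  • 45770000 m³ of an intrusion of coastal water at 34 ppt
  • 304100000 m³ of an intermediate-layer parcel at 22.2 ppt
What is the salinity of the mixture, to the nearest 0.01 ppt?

23.17 ppt

Conserving salt mass:
salt = 452,000,000×24.7 + 39,780,000×0.8 + 45,770,000×34 + 304,100,000×22.2 = 11,164,400,000 + 31,824,000 + 1,556,180,000 + 6,751,020,000 = 19,503,424,000
volume = 452,000,000 + 39,780,000 + 45,770,000 + 304,100,000 = 841,650,000 m³
S = 19,503,424,000 / 841,650,000 = 23.1728 ppt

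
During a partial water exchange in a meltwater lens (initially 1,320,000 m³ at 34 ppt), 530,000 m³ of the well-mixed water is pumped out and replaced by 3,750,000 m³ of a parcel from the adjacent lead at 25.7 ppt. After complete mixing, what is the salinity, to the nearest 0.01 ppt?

27.14 ppt

Remaining after removal: 790,000 m³ at 34 ppt (salt = 26,860,000)
After addition: salt = 26,860,000 + 3,750,000×25.7 = 123,235,000; volume = 4,540,000 m³
S = 123,235,000 / 4,540,000 = 27.1443 ppt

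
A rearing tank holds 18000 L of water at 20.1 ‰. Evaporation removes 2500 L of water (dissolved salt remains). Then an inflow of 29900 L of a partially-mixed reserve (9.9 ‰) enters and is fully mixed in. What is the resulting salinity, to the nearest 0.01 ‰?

14.49 ‰

After evaporation: salt = 18,000×20.1 = 361,800; volume = 18,000 − 2,500 = 15,500 L
After mixing: salt = 361,800 + 29,900×9.9 = 657,810; volume = 15,500 + 29,900 = 45,400 L
S = 657,810 / 45,400 = 14.4892 ‰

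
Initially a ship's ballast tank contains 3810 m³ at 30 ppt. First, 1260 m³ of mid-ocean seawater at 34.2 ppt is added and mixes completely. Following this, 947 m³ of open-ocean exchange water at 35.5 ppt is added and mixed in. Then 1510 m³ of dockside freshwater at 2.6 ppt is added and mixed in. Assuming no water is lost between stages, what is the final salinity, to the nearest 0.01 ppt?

25.90 ppt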